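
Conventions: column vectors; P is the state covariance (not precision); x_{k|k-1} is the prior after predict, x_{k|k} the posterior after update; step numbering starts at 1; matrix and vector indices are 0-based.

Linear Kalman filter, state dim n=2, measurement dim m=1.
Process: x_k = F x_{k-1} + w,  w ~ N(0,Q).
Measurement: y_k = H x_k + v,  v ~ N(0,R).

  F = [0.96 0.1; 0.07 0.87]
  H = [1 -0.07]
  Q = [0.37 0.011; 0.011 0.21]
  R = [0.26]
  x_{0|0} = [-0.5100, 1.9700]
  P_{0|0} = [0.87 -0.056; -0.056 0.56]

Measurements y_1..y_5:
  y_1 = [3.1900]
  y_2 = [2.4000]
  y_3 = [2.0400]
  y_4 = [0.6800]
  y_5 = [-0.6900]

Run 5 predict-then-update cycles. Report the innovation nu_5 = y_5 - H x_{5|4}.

innov = [-1.9730]

step 1: x^-=[-0.2926, 1.6782]  P^-=[1.1666 0.0710; 0.0710 0.6313]  S=[1.4198]  K=[0.8182; 0.0189]  nu=[3.6001]  x^+=[2.6530, 1.7462]  P^+=[0.2162 0.0491; 0.0491 0.6308]
step 2: x^-=[2.7215, 1.7049]  P^-=[0.5849 0.1217; 0.1217 0.6945]  S=[0.8313]  K=[0.6934; 0.0880]  nu=[-0.2021]  x^+=[2.5813, 1.6871]  P^+=[0.1853 0.0710; 0.0710 0.6881]
step 3: x^-=[2.6468, 1.6485]  P^-=[0.5613 0.1431; 0.1431 0.7403]  S=[0.8048]  K=[0.6849; 0.1134]  nu=[-0.4914]  x^+=[2.3102, 1.5928]  P^+=[0.1837 0.0806; 0.0806 0.7300]
step 4: x^-=[2.3771, 1.5474]  P^-=[0.5621 0.1547; 0.1547 0.7732]  S=[0.8042]  K=[0.6855; 0.1251]  nu=[-1.5888]  x^+=[1.2881, 1.3487]  P^+=[0.1842 0.0858; 0.0858 0.7607]
step 5: x^-=[1.3714, 1.2635]  P^-=[0.5639 0.1618; 0.1618 0.7971]  S=[0.8051]  K=[0.6863; 0.1317]  nu=[-1.9730]  x^+=[0.0174, 1.0038]  P^+=[0.1847 0.0891; 0.0891 0.7831]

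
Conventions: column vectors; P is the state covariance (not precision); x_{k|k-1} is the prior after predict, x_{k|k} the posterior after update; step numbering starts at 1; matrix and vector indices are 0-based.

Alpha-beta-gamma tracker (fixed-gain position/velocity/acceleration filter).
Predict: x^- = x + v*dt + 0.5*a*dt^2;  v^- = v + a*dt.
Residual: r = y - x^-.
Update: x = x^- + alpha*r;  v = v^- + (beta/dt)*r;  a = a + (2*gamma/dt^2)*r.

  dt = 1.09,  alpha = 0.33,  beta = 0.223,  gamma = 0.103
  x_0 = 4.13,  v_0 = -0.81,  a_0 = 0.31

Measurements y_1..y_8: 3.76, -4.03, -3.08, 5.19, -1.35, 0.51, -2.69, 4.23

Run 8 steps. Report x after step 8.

x_post = 3.3108

step 1: x_pred=3.4313  r=0.3287  x^+=3.5397  v^+=-0.4048  a^+=0.3670
step 2: x_pred=3.3165  r=-7.3465  x^+=0.8921  v^+=-1.5078  a^+=-0.9068
step 3: x_pred=-1.2900  r=-1.7900  x^+=-1.8807  v^+=-2.8624  a^+=-1.2171
step 4: x_pred=-5.7238  r=10.9138  x^+=-2.1222  v^+=-1.9563  a^+=0.6752
step 5: x_pred=-3.8535  r=2.5035  x^+=-3.0273  v^+=-0.7081  a^+=1.1092
step 6: x_pred=-3.1403  r=3.6503  x^+=-1.9357  v^+=1.2477  a^+=1.7421
step 7: x_pred=0.4593  r=-3.1493  x^+=-0.5800  v^+=2.5023  a^+=1.1961
step 8: x_pred=2.8581  r=1.3719  x^+=3.3108  v^+=4.0868  a^+=1.4340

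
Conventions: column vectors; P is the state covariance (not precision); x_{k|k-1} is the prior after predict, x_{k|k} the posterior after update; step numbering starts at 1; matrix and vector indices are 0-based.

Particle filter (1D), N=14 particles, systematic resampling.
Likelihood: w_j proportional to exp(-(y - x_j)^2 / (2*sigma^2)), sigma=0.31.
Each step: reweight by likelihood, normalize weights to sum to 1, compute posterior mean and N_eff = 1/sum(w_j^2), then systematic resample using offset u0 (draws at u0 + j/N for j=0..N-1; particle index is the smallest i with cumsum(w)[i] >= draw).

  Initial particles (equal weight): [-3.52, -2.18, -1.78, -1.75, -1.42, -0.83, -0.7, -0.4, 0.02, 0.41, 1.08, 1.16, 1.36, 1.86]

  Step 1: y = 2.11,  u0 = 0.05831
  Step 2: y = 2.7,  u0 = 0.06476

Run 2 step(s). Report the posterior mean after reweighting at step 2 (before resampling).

post_mean = 1.8599

step 1: w=[0.0000, 0.0000, 0.0000, 0.0000, 0.0000, 0.0000, 0.0000, 0.0000, 0.0000, 0.0000, 0.0051, 0.0116, 0.0679, 0.9155]  mean=1.8140  Neff=1.1865  idx=[12, 13, 13, 13, 13, 13, 13, 13, 13, 13, 13, 13, 13, 13]
step 2: w=[0.0003, 0.0769, 0.0769, 0.0769, 0.0769, 0.0769, 0.0769, 0.0769, 0.0769, 0.0769, 0.0769, 0.0769, 0.0769, 0.0769]  mean=1.8599  Neff=13.0069  idx=[1, 2, 3, 4, 5, 6, 7, 8, 9, 10, 11, 12, 12, 13]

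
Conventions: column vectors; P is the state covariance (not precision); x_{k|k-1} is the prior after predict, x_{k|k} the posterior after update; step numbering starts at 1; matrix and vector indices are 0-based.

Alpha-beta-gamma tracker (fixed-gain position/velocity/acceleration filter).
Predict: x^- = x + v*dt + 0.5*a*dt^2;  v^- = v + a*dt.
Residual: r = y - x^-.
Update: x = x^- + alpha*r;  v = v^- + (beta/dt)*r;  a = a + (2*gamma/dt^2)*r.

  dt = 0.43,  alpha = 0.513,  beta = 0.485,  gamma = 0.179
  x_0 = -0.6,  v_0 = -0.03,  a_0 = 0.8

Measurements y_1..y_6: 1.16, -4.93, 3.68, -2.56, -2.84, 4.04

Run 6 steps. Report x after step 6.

step 1: x_pred=-0.5389  r=1.6989  x^+=0.3326  v^+=2.2302  a^+=4.0895
step 2: x_pred=1.6697  r=-6.5997  x^+=-1.7159  v^+=-3.4551  a^+=-8.6887
step 3: x_pred=-4.0049  r=7.6849  x^+=-0.0626  v^+=1.4766  a^+=6.1907
step 4: x_pred=1.1447  r=-3.7047  x^+=-0.7558  v^+=-0.0400  a^+=-0.9823
step 5: x_pred=-0.8638  r=-1.9762  x^+=-1.8776  v^+=-2.6913  a^+=-4.8086
step 6: x_pred=-3.4794  r=7.5194  x^+=0.3780  v^+=3.7222  a^+=9.7504

x_post = 0.3780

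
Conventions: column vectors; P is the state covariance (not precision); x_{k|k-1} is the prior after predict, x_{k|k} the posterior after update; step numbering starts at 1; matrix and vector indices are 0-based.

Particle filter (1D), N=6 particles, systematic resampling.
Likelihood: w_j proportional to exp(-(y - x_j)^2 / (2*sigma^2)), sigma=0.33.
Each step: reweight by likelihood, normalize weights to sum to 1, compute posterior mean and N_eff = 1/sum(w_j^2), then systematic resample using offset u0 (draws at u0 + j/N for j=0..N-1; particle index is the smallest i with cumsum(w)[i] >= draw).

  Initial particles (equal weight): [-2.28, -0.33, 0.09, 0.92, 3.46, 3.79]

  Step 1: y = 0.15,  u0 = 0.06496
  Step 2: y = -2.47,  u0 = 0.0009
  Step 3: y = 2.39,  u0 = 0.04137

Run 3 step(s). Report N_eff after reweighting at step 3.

N_eff = 6.0000

step 1: w=[0.0000, 0.2486, 0.7043, 0.0471, 0.0000, 0.0000]  mean=0.0246  Neff=1.7854  idx=[1, 1, 2, 2, 2, 2]
step 2: w=[0.4999, 0.4999, 0.0001, 0.0001, 0.0001, 0.0001]  mean=-0.3299  Neff=2.0009  idx=[0, 0, 0, 1, 1, 1]
step 3: w=[0.1667, 0.1667, 0.1667, 0.1667, 0.1667, 0.1667]  mean=-0.3300  Neff=6.0000  idx=[0, 1, 2, 3, 4, 5]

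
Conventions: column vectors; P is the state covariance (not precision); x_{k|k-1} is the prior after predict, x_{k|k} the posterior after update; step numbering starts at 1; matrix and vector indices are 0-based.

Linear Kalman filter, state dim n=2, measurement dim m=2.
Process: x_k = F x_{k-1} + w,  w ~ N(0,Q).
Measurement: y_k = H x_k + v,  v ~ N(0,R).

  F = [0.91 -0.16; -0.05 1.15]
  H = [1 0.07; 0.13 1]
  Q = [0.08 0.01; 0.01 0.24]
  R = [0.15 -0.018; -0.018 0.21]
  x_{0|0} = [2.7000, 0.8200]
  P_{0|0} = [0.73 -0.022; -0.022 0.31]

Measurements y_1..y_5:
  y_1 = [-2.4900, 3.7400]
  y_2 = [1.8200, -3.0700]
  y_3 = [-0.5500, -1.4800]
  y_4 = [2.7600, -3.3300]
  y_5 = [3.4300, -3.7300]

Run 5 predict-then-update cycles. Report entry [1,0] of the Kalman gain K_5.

step 1: x^-=[2.3258, 0.8080]  P^-=[0.6989 -0.1035; -0.1035 0.6543]  S=[0.8376 0.0143; 0.0143 0.8492]  K=[0.8262 -0.0287; -0.0817 0.7560]  nu=[-4.8724, 2.6296]  x^+=[-1.7753, 3.1941]  P^+=[0.1271 -0.0374; -0.0374 0.1651]
step 2: x^-=[-2.1266, 3.7620]  P^-=[0.2003 -0.0656; -0.0656 0.4630]  S=[0.3434 -0.0258; -0.0258 0.6593]  K=[0.5672 -0.0379; -0.0451 0.6875]  nu=[3.6833, -6.5556]  x^+=[0.2106, -0.9113]  P^+=[0.0878 -0.0296; -0.0296 0.1490]
step 3: x^-=[0.3374, -1.0585]  P^-=[0.1652 -0.0526; -0.0526 0.4407]  S=[0.3100 -0.0188; -0.0188 0.6398]  K=[0.5189 -0.0334; -0.0292 0.6773]  nu=[-0.8133, -0.4654]  x^+=[-0.0691, -1.3499]  P^+=[0.0803 -0.0268; -0.0268 0.1462]
step 4: x^-=[0.1531, -1.5490]  P^-=[0.1581 -0.0488; -0.0488 0.4367]  S=[0.3034 -0.0162; -0.0162 0.6367]  K=[0.5081 -0.0315; -0.0242 0.6753]  nu=[2.7153, -1.8010]  x^+=[1.5895, -2.8309]  P^+=[0.0786 -0.0260; -0.0260 0.1456]
step 5: x^-=[1.8994, -3.3351]  P^-=[0.1564 -0.0478; -0.0478 0.4358]  S=[0.3018 -0.0154; -0.0154 0.6360]  K=[0.5055 -0.0309; -0.0228 0.6749]  nu=[1.7641, -0.6419]  x^+=[2.8109, -3.8085]  P^+=[0.0782 -0.0258; -0.0258 0.1455]

K[1,0] = -0.0228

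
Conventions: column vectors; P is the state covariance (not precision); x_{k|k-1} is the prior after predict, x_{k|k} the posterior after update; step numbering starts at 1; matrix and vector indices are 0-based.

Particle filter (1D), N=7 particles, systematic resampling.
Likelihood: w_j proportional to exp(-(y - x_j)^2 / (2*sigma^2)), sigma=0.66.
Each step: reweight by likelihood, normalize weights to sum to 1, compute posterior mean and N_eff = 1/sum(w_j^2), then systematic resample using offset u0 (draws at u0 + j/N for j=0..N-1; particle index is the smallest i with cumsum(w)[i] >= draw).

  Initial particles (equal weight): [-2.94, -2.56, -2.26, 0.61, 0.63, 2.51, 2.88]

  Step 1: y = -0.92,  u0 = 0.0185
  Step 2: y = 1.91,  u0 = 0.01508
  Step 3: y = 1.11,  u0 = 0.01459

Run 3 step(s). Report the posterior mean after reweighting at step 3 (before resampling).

step 1: w=[0.0295, 0.1454, 0.4058, 0.2170, 0.2022, 0.0000, 0.0000]  mean=-1.1164  Neff=3.6401  idx=[0, 1, 2, 2, 3, 3, 4]
step 2: w=[0.0000, 0.0000, 0.0000, 0.0000, 0.3267, 0.3267, 0.3466]  mean=0.6169  Neff=2.9976  idx=[4, 4, 4, 5, 5, 6, 6]
step 3: w=[0.1419, 0.1419, 0.1419, 0.1419, 0.1419, 0.1452, 0.1452]  mean=0.6158  Neff=6.9993  idx=[0, 1, 2, 3, 4, 5, 6]

post_mean = 0.6158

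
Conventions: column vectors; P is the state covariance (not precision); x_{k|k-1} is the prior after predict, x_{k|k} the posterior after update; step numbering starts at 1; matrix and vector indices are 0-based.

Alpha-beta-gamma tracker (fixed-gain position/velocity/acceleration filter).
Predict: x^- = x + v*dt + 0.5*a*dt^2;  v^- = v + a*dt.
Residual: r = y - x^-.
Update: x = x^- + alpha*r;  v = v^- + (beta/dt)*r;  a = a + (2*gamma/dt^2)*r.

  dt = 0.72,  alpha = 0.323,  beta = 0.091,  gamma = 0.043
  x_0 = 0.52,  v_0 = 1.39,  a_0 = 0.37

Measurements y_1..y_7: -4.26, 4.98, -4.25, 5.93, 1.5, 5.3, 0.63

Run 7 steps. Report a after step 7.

a_post = -0.1800

step 1: x_pred=1.6167  r=-5.8767  x^+=-0.2815  v^+=0.9136  a^+=-0.6049
step 2: x_pred=0.2196  r=4.7604  x^+=1.7572  v^+=1.0798  a^+=0.1848
step 3: x_pred=2.5825  r=-6.8325  x^+=0.3756  v^+=0.3493  a^+=-0.9487
step 4: x_pred=0.3812  r=5.5488  x^+=2.1735  v^+=0.3676  a^+=-0.0281
step 5: x_pred=2.4308  r=-0.9308  x^+=2.1302  v^+=0.2296  a^+=-0.1826
step 6: x_pred=2.2482  r=3.0518  x^+=3.2339  v^+=0.4839  a^+=0.3237
step 7: x_pred=3.6662  r=-3.0362  x^+=2.6855  v^+=0.3332  a^+=-0.1800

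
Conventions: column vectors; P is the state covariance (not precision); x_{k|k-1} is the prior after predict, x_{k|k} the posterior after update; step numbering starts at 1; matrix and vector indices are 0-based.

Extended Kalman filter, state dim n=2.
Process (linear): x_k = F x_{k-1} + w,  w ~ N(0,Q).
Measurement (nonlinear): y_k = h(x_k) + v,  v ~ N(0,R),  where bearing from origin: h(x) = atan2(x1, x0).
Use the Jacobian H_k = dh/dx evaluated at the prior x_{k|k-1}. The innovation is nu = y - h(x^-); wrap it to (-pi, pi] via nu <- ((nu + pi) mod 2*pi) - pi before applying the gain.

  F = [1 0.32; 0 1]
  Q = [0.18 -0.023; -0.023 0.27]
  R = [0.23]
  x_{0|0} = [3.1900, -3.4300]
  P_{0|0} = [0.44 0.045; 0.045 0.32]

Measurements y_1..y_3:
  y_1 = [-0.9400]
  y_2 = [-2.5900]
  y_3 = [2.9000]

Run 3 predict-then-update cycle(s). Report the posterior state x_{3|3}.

step 1: x^-=[2.0924, -3.4300]  P^-=[0.6816 0.1244; 0.1244 0.5900]  H_jac=[0.2125 0.1296]  S=[0.2775]  K=[0.5799; 0.3708]  nu=[0.0830]  x^+=[2.1406, -3.3992]  P^+=[0.5882 0.0647; 0.0647 0.5518]
step 2: x^-=[1.0528, -3.3992]  P^-=[0.8662 0.2183; 0.2183 0.8218]  H_jac=[0.2684 0.0831]  S=[0.3078]  K=[0.8143; 0.4123]  nu=[-1.3196]  x^+=[-0.0217, -3.9433]  P^+=[0.6621 0.1150; 0.1150 0.7695]
step 3: x^-=[-1.2835, -3.9433]  P^-=[0.9944 0.3382; 0.3382 1.0395]  H_jac=[0.2293 -0.0746]  S=[0.2765]  K=[0.7334; -0.0001]  nu=[-1.4977]  x^+=[-2.3819, -3.9431]  P^+=[0.8457 0.3382; 0.3382 1.0395]

x_post = [-2.3819, -3.9431]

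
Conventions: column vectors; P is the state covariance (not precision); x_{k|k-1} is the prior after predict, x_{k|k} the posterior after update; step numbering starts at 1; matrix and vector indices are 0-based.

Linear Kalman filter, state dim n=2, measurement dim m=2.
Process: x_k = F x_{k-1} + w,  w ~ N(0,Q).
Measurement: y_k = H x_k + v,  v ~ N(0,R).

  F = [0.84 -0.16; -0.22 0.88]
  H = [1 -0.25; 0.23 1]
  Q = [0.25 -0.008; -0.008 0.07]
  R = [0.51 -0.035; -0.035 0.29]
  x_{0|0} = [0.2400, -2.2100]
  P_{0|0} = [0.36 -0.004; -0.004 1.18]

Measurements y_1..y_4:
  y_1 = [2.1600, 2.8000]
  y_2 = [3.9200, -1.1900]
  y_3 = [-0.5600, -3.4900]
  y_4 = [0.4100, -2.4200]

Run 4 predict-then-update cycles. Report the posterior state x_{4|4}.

x_post = [0.3339, -1.9007]

step 1: x^-=[0.5552, -1.9976]  P^-=[0.5353 -0.2438; -0.2438 1.0028]  S=[1.2299 -0.3923; -0.3923 1.2089]  K=[0.5053 0.0642; -0.1698 0.7280]  nu=[1.1054, 4.6699]  x^+=[1.4134, 1.2142]  P^+=[0.2418 -0.0547; -0.0547 0.2296]
step 2: x^-=[0.9930, 0.7575]  P^-=[0.4412 -0.1274; -0.1274 0.2807]  S=[1.0324 -0.1237; -0.1237 0.5355]  K=[0.4653 0.0592; -0.1389 0.4374]  nu=[3.1164, -2.1759]  x^+=[2.3142, -0.6271]  P^+=[0.2226 -0.0503; -0.0503 0.1433]
step 3: x^-=[2.0443, -1.0610]  P^-=[0.4243 -0.1083; -0.1083 0.2112]  S=[1.0016 -0.0923; -0.0923 0.4739]  K=[0.4567 0.0664; -0.1269 0.3685]  nu=[-2.8695, -2.8992]  x^+=[0.5413, -1.7652]  P^+=[0.2188 -0.0471; -0.0471 0.1221]
step 4: x^-=[0.7371, -1.6725]  P^-=[0.4202 -0.1021; -0.1021 0.1934]  S=[0.9933 -0.0829; -0.0829 0.4587]  K=[0.4546 0.0703; -0.1224 0.3483]  nu=[-0.7452, -0.9171]  x^+=[0.3339, -1.9007]  P^+=[0.2180 -0.0457; -0.0457 0.1158]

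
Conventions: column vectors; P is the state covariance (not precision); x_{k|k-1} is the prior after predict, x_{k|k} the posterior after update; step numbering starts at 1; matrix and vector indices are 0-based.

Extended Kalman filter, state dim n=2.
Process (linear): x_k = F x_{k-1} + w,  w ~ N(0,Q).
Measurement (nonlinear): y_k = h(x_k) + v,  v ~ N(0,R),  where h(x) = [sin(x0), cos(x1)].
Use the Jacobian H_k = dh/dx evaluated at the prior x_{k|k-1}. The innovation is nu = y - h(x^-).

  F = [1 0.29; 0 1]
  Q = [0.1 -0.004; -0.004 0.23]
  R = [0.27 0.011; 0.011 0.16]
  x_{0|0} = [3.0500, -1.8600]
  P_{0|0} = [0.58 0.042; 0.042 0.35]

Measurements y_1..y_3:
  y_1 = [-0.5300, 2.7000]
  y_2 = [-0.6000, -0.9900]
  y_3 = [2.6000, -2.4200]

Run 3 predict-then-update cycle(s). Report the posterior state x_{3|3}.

step 1: x^-=[2.5106, -1.8600]  P^-=[0.7338 0.1395; 0.1395 0.5800]  H_jac=[-0.8074 0.0000; 0.0000 0.9585]  S=[0.7484 -0.0970; -0.0970 0.6928]  K=[-0.7808 0.0837; -0.0474 0.7957]  nu=[-1.1199, 2.9852]  x^+=[3.6350, 0.5686]  P^+=[0.2600 0.0050; 0.0050 0.1323]
step 2: x^-=[3.7999, 0.5686]  P^-=[0.3740 0.0394; 0.0394 0.3623]  H_jac=[-0.7911 0.0000; 0.0000 -0.5384]  S=[0.5040 0.0278; 0.0278 0.2650]  K=[-0.5859 -0.0186; -0.0214 -0.7338]  nu=[0.0118, -1.8327]  x^+=[3.8271, 1.9131]  P^+=[0.2003 0.0175; 0.0175 0.2185]
step 3: x^-=[4.3819, 1.9131]  P^-=[0.3288 0.0769; 0.0769 0.4485]  H_jac=[-0.3245 0.0000; 0.0000 -0.9420]  S=[0.3046 0.0345; 0.0345 0.5580]  K=[-0.3379 -0.1089; 0.0039 -0.7574]  nu=[3.5459, -2.0844]  x^+=[3.4105, 3.5056]  P^+=[0.2848 0.0224; 0.0224 0.1286]

x_post = [3.4105, 3.5056]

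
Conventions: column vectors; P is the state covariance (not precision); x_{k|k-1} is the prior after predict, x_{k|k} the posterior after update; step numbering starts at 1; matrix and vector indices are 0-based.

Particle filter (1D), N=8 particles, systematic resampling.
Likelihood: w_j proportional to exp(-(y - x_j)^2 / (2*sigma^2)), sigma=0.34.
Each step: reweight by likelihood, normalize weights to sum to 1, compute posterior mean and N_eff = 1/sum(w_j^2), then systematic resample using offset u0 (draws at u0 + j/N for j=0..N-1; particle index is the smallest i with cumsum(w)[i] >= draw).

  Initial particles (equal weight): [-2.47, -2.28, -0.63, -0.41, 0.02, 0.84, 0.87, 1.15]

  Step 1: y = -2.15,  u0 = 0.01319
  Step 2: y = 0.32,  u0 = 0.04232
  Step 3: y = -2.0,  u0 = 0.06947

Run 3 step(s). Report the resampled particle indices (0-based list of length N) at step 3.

resampled_idx = [0, 1, 2, 3, 4, 5, 6, 7]

step 1: w=[0.4086, 0.5914, 0.0000, 0.0000, 0.0000, 0.0000, 0.0000, 0.0000]  mean=-2.3576  Neff=1.9354  idx=[0, 0, 0, 0, 1, 1, 1, 1]
step 2: w=[0.0029, 0.0029, 0.0029, 0.0029, 0.2471, 0.2471, 0.2471, 0.2471]  mean=-2.2822  Neff=4.0954  idx=[4, 4, 5, 5, 6, 6, 7, 7]
step 3: w=[0.1250, 0.1250, 0.1250, 0.1250, 0.1250, 0.1250, 0.1250, 0.1250]  mean=-2.2800  Neff=8.0000  idx=[0, 1, 2, 3, 4, 5, 6, 7]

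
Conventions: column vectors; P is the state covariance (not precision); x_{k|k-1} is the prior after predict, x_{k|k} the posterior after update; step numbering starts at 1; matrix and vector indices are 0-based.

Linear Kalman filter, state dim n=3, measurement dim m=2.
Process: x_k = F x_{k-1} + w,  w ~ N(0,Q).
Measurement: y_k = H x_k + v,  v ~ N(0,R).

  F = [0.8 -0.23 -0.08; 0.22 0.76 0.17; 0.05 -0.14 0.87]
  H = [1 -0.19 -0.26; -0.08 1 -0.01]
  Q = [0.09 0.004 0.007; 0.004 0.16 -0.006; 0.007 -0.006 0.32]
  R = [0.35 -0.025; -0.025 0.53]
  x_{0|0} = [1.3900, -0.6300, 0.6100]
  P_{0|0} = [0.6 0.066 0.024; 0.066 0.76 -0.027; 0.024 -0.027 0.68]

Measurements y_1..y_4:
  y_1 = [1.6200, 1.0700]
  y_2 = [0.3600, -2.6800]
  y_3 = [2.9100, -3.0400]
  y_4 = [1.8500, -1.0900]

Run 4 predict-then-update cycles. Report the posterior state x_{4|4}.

x_post = [1.4607, -0.9744, -0.4769]

step 1: x^-=[1.2081, -0.0693, 0.6884]  P^-=[0.4902 0.0098 0.0217; 0.0098 0.6646 0.0084; 0.0217 0.0084 0.8588]  S=[0.9081 -0.1802; -0.1802 1.1961]  K=[0.5429 0.0570; -0.0211 0.5517; -0.2310 -0.0364]  nu=[0.5777, 1.2428]  x^+=[1.5926, 0.6042, 0.5097]  P^+=[0.2298 0.0364 0.1321; 0.0364 0.2959 0.0052; 0.1321 0.0052 0.8118]
step 2: x^-=[1.0944, 0.8962, 0.4385]  P^-=[0.2278 0.0171 0.0552; 0.0171 0.3889 0.1151; 0.0552 0.1151 0.9506]  S=[0.6323 -0.1264; -0.1264 0.9155]  K=[0.3416 0.0453; -0.0543 0.4145; -0.3251 0.0656]  nu=[-0.4501, -3.4842]  x^+=[0.7828, -0.5237, 0.3562]  P^+=[0.1561 0.0292 0.1236; 0.0292 0.2240 0.0615; 0.1236 0.0615 0.8744]
step 3: x^-=[0.7182, -0.1653, 0.4223]  P^-=[0.1830 0.0052 0.0299; 0.0052 0.3571 0.1654; 0.0299 0.1654 0.9820]  S=[0.6111 -0.1420; -0.1420 0.8843]  K=[0.2936 0.0361; -0.0827 0.3882; -0.3947 0.1098]  nu=[2.2702, -2.8131]  x^+=[1.2830, -1.4450, -0.7826]  P^+=[0.1322 0.0234 0.0998; 0.0234 0.2105 0.0847; 0.0998 0.0847 0.8638]
step 4: x^-=[1.4214, -0.9490, -0.4144]  P^-=[0.1730 -0.0049 0.0091; -0.0049 0.3501 0.1749; 0.0091 0.1749 0.9660]  S=[0.6154 -0.1529; -0.1529 0.8786]  K=[0.2859 0.0283; -0.0955 0.3803; -0.4189 0.1143]  nu=[0.1405, -0.0314]  x^+=[1.4607, -0.9744, -0.4769]  P^+=[0.1245 0.0187 0.0832; 0.0187 0.2063 0.0860; 0.0832 0.0860 0.8319]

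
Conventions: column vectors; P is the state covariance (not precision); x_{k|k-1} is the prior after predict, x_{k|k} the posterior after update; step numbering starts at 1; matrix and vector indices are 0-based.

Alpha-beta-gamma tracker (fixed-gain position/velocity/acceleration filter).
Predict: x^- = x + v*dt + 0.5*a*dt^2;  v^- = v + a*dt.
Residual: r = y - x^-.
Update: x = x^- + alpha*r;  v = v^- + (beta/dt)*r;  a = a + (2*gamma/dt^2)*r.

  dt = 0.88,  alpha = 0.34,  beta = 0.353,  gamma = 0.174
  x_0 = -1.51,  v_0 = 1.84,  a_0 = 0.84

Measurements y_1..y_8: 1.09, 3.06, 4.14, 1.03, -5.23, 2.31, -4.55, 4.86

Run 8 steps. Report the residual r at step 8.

resid = 23.7928

step 1: x_pred=0.4344  r=0.6556  x^+=0.6573  v^+=2.8422  a^+=1.1346
step 2: x_pred=3.5978  r=-0.5378  x^+=3.4149  v^+=3.6249  a^+=0.8929
step 3: x_pred=6.9506  r=-2.8106  x^+=5.9950  v^+=3.2833  a^+=-0.3701
step 4: x_pred=8.7409  r=-7.7109  x^+=6.1192  v^+=-0.1356  a^+=-3.8352
step 5: x_pred=4.5149  r=-9.7449  x^+=1.2017  v^+=-7.4196  a^+=-8.2144
step 6: x_pred=-8.5082  r=10.8182  x^+=-4.8300  v^+=-10.3087  a^+=-3.3529
step 7: x_pred=-15.1999  r=10.6499  x^+=-11.5790  v^+=-8.9872  a^+=1.4329
step 8: x_pred=-18.9328  r=23.7928  x^+=-10.8433  v^+=1.8180  a^+=12.1250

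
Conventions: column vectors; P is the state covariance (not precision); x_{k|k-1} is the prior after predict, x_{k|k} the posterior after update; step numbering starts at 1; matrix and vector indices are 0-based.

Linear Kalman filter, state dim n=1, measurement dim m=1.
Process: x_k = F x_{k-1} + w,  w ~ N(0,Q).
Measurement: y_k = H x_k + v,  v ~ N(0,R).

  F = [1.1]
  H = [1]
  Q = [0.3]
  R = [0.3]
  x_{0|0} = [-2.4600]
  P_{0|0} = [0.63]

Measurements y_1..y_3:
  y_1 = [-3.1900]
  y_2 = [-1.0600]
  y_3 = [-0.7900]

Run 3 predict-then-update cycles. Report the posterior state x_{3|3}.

x_post = [-1.2357]

step 1: x^-=[-2.7060]  P^-=[1.0623]  S=[1.3623]  K=[0.7798]  nu=[-0.4840]  x^+=[-3.0834]  P^+=[0.2339]
step 2: x^-=[-3.3918]  P^-=[0.5831]  S=[0.8831]  K=[0.6603]  nu=[2.3318]  x^+=[-1.8522]  P^+=[0.1981]
step 3: x^-=[-2.0374]  P^-=[0.5397]  S=[0.8397]  K=[0.6427]  nu=[1.2474]  x^+=[-1.2357]  P^+=[0.1928]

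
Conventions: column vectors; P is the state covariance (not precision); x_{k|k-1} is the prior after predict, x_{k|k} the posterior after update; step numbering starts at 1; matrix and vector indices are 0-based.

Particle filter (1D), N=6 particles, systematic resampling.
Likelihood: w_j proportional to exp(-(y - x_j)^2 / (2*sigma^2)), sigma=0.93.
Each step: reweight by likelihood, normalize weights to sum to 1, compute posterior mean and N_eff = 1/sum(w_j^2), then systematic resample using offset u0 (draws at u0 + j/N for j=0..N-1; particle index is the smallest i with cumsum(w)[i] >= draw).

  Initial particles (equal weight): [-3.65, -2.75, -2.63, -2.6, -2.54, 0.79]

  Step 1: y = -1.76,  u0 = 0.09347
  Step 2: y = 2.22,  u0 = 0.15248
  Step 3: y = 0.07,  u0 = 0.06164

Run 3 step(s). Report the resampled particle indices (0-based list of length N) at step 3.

step 1: w=[0.0464, 0.2077, 0.2363, 0.2435, 0.2575, 0.0085]  mean=-2.6426  Neff=4.4087  idx=[1, 2, 2, 3, 4, 4]
step 2: w=[0.0724, 0.1431, 0.1431, 0.1693, 0.2360, 0.2360]  mean=-2.5911  Neff=5.3684  idx=[1, 2, 3, 4, 5, 5]
step 3: w=[0.1418, 0.1418, 0.1556, 0.1869, 0.1869, 0.1869]  mean=-2.5749  Neff=5.9082  idx=[0, 1, 2, 3, 4, 5]

resampled_idx = [0, 1, 2, 3, 4, 5]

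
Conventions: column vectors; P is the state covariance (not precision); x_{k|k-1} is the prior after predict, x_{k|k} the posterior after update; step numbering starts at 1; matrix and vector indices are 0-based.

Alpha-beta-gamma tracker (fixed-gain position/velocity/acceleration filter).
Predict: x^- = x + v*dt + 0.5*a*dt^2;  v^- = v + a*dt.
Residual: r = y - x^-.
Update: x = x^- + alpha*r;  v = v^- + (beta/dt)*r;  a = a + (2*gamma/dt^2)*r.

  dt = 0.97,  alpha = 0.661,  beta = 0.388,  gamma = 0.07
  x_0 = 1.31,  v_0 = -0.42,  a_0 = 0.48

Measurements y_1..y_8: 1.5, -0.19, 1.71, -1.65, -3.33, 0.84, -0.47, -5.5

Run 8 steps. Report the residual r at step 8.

step 1: x_pred=1.1284  r=0.3716  x^+=1.3740  v^+=0.1942  a^+=0.5353
step 2: x_pred=1.8143  r=-2.0043  x^+=0.4894  v^+=-0.0882  a^+=0.2371
step 3: x_pred=0.5154  r=1.1946  x^+=1.3050  v^+=0.6196  a^+=0.4148
step 4: x_pred=2.1011  r=-3.7511  x^+=-0.3784  v^+=-0.4785  a^+=-0.1433
step 5: x_pred=-0.9100  r=-2.4200  x^+=-2.5096  v^+=-1.5856  a^+=-0.5034
step 6: x_pred=-4.2844  r=5.1244  x^+=-0.8972  v^+=-0.0241  a^+=0.2591
step 7: x_pred=-0.7987  r=0.3287  x^+=-0.5814  v^+=0.3587  a^+=0.3080
step 8: x_pred=-0.0886  r=-5.4114  x^+=-3.6655  v^+=-1.5071  a^+=-0.4972

resid = -5.4114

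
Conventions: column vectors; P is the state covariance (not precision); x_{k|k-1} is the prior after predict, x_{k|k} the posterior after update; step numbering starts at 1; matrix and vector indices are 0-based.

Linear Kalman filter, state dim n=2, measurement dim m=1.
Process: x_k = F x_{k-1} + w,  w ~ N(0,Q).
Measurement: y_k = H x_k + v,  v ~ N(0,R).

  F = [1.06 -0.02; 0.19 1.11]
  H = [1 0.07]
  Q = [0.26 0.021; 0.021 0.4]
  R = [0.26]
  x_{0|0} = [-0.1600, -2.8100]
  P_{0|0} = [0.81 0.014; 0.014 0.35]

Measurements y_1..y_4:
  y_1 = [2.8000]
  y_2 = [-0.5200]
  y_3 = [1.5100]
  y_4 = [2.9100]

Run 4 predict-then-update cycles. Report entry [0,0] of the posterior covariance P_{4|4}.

P_post[0,0] = 0.1753

step 1: x^-=[-0.1134, -3.1495]  P^-=[1.1697 0.1928; 0.1928 0.8664]  S=[1.4609]  K=[0.8099; 0.1735]  nu=[3.1339]  x^+=[2.4247, -2.6059]  P^+=[0.2114 -0.0125; -0.0125 0.8224]
step 2: x^-=[2.6223, -2.4318]  P^-=[0.4984 0.0307; 0.0307 1.4157]  S=[0.7697]  K=[0.6504; 0.1686]  nu=[-2.9720]  x^+=[0.6893, -2.9330]  P^+=[0.1729 -0.0537; -0.0537 1.3938]
step 3: x^-=[0.7893, -3.1247]  P^-=[0.4571 -0.0381; -0.0381 2.1009]  S=[0.7220]  K=[0.6293; 0.1509]  nu=[0.9394]  x^+=[1.3805, -2.9830]  P^+=[0.1711 -0.1067; -0.1067 2.0844]
step 4: x^-=[1.5230, -3.0488]  P^-=[0.4576 -0.1159; -0.1159 2.9294]  S=[0.7157]  K=[0.6280; 0.1245]  nu=[1.6004]  x^+=[2.5281, -2.8495]  P^+=[0.1753 -0.1719; -0.1719 2.9183]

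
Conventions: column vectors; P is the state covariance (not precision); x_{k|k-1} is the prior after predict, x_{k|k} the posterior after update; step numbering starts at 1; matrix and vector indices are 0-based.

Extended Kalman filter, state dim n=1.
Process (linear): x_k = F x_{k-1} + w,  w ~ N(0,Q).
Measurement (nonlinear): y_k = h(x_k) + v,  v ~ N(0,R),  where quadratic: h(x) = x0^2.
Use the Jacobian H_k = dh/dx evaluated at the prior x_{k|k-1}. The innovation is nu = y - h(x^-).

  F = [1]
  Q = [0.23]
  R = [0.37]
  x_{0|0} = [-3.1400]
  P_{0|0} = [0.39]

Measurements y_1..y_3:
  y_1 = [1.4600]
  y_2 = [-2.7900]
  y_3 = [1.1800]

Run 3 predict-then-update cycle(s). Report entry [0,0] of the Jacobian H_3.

H_jac[0,0] = -0.6412

step 1: x^-=[-3.1400]  P^-=[0.6200]  H_jac=[-6.2800]  S=[24.8218]  K=[-0.1569]  nu=[-8.3996]  x^+=[-1.8224]  P^+=[0.0092]
step 2: x^-=[-1.8224]  P^-=[0.2392]  H_jac=[-3.6448]  S=[3.5483]  K=[-0.2458]  nu=[-6.1112]  x^+=[-0.3206]  P^+=[0.0249]
step 3: x^-=[-0.3206]  P^-=[0.2549]  H_jac=[-0.6412]  S=[0.4748]  K=[-0.3443]  nu=[1.0772]  x^+=[-0.6914]  P^+=[0.1987]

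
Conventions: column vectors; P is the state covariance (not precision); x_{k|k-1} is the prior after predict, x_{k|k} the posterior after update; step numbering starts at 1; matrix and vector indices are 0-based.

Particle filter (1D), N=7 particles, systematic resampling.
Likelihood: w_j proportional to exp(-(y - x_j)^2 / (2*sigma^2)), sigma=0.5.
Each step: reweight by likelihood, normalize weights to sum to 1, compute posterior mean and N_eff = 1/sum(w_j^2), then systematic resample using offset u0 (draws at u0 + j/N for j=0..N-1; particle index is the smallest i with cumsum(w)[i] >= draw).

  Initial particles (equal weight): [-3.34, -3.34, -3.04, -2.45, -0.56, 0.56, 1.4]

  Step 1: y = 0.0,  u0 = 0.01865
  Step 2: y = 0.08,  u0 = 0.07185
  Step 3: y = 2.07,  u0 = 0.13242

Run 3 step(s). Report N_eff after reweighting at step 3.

step 1: w=[0.0000, 0.0000, 0.0000, 0.0000, 0.4909, 0.4909, 0.0182]  mean=0.0255  Neff=2.0736  idx=[4, 4, 4, 4, 5, 5, 5]
step 2: w=[0.1206, 0.1206, 0.1206, 0.1206, 0.1726, 0.1726, 0.1726]  mean=0.0198  Neff=6.7802  idx=[0, 1, 2, 4, 4, 5, 6]
step 3: w=[0.0000, 0.0000, 0.0000, 0.2500, 0.2500, 0.2500, 0.2500]  mean=0.5599  Neff=4.0006  idx=[3, 4, 4, 5, 5, 6, 6]

N_eff = 4.0006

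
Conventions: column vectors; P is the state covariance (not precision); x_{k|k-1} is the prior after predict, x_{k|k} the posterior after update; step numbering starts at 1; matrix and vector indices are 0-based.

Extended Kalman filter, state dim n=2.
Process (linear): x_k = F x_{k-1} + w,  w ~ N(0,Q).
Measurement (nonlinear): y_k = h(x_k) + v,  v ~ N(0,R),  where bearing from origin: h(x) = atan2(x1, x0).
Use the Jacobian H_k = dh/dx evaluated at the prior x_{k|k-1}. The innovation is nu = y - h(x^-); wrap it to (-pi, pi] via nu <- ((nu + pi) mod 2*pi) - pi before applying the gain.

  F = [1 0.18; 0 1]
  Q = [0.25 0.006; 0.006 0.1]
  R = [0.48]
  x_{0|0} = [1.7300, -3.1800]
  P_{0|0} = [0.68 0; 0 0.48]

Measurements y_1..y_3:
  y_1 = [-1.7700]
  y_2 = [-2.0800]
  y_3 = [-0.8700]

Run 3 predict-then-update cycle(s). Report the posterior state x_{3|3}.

x_post = [-0.1187, -3.2874]

step 1: x^-=[1.1576, -3.1800]  P^-=[0.9456 0.0924; 0.0924 0.5800]  H_jac=[0.2777 0.1011]  S=[0.5640]  K=[0.4821; 0.1494]  nu=[-0.5483]  x^+=[0.8933, -3.2619]  P^+=[0.8145 0.0518; 0.0518 0.5674]
step 2: x^-=[0.3061, -3.2619]  P^-=[1.1015 0.1599; 0.1599 0.6674]  H_jac=[0.3039 0.0285]  S=[0.5850]  K=[0.5800; 0.1156]  nu=[-0.6028]  x^+=[-0.0435, -3.3316]  P^+=[0.9047 0.1207; 0.1207 0.6596]
step 3: x^-=[-0.6431, -3.3316]  P^-=[1.2195 0.2454; 0.2454 0.7596]  H_jac=[0.2894 -0.0559]  S=[0.5766]  K=[0.5883; 0.0496]  nu=[0.8915]  x^+=[-0.1187, -3.2874]  P^+=[1.0200 0.2286; 0.2286 0.7582]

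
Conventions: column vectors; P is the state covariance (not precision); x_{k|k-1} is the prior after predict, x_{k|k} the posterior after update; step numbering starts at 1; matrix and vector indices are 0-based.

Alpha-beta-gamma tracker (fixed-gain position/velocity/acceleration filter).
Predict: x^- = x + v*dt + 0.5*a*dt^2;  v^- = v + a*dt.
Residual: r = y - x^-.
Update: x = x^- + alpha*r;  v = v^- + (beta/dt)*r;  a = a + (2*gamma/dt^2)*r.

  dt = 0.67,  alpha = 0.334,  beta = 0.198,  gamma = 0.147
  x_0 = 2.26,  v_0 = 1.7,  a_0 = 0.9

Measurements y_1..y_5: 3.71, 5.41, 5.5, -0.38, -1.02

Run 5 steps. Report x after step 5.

step 1: x_pred=3.6010  r=0.1090  x^+=3.6374  v^+=2.3352  a^+=0.9714
step 2: x_pred=5.4200  r=-0.0100  x^+=5.4167  v^+=2.9831  a^+=0.9648
step 3: x_pred=7.6319  r=-2.1319  x^+=6.9198  v^+=2.9995  a^+=-0.4314
step 4: x_pred=8.8327  r=-9.2127  x^+=5.7556  v^+=-0.0121  a^+=-6.4651
step 5: x_pred=4.2964  r=-5.3164  x^+=2.5207  v^+=-5.9149  a^+=-9.9470

x_post = 2.5207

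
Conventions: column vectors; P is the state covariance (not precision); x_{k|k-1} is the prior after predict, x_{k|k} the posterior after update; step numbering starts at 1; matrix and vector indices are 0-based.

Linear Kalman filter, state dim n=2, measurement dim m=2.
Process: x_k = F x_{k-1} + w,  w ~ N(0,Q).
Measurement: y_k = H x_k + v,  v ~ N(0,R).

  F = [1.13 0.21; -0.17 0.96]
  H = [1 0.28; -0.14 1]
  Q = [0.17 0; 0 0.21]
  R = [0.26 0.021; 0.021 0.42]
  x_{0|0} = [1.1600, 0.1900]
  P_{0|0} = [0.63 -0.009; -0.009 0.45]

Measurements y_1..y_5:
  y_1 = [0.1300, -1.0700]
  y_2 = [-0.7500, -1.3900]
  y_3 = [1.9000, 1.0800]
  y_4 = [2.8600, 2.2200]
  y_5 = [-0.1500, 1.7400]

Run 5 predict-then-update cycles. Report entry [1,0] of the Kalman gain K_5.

step 1: x^-=[1.3507, -0.0148]  P^-=[0.9900 -0.0397; -0.0397 0.6459]  S=[1.2784 0.0251; 0.0251 1.0964]  K=[0.7692 -0.1802; 0.0988 0.5919]  nu=[-1.2166, -0.8661]  x^+=[0.5710, -0.6476]  P^+=[0.2049 -0.0309; -0.0309 0.2463]
step 2: x^-=[0.5092, -0.7188]  P^-=[0.4278 -0.0221; -0.0221 0.4530]  S=[0.7110 0.0667; 0.0667 0.8876]  K=[0.6060 -0.1379; 0.0998 0.5064]  nu=[-1.0580, -0.5999]  x^+=[-0.0492, -1.1282]  P^+=[0.1610 -0.0227; -0.0227 0.2116]
step 3: x^-=[-0.2925, -1.0747]  P^-=[0.3742 -0.0120; -0.0120 0.4171]  S=[0.6601 0.0738; 0.0738 0.8478]  K=[0.5758 -0.1261; 0.1044 0.4848]  nu=[2.4934, 2.1138]  x^+=[0.8766, 0.2106]  P^+=[0.1525 -0.0195; -0.0195 0.2031]
step 4: x^-=[1.0348, 0.0531]  P^-=[0.3645 -0.0088; -0.0088 0.4080]  S=[0.6515 0.0757; 0.0757 0.8376]  K=[0.5699 -0.1230; 0.1061 0.4790]  nu=[1.8103, 2.3118]  x^+=[1.7822, 1.3524]  P^+=[0.1508 -0.0186; -0.0186 0.2008]
step 5: x^-=[2.2979, 0.9953]  P^-=[0.3626 -0.0080; -0.0080 0.4055]  S=[0.6499 0.0761; 0.0761 0.8348]  K=[0.5688 -0.1222; 0.1065 0.4773]  nu=[-2.7266, 1.0664]  x^+=[0.6167, 1.2139]  P^+=[0.1504 -0.0183; -0.0183 0.2001]

K[1,0] = 0.1065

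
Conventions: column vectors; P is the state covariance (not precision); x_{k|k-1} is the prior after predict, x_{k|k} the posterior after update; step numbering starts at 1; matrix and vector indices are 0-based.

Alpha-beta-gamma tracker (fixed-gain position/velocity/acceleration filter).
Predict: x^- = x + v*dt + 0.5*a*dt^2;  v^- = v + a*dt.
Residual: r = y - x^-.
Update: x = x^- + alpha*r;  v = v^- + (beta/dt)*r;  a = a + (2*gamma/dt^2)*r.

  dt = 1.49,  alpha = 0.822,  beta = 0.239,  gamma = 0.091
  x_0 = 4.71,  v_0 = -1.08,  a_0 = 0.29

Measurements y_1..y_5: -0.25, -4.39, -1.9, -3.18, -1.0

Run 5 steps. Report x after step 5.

x_post = -1.6177

step 1: x_pred=3.4227  r=-3.6727  x^+=0.4037  v^+=-1.2370  a^+=-0.0111
step 2: x_pred=-1.4517  r=-2.9383  x^+=-3.8670  v^+=-1.7248  a^+=-0.2520
step 3: x_pred=-6.7167  r=4.8167  x^+=-2.7574  v^+=-1.3276  a^+=0.1429
step 4: x_pred=-4.5769  r=1.3969  x^+=-3.4287  v^+=-0.8906  a^+=0.2574
step 5: x_pred=-4.4700  r=3.4700  x^+=-1.6177  v^+=0.0495  a^+=0.5419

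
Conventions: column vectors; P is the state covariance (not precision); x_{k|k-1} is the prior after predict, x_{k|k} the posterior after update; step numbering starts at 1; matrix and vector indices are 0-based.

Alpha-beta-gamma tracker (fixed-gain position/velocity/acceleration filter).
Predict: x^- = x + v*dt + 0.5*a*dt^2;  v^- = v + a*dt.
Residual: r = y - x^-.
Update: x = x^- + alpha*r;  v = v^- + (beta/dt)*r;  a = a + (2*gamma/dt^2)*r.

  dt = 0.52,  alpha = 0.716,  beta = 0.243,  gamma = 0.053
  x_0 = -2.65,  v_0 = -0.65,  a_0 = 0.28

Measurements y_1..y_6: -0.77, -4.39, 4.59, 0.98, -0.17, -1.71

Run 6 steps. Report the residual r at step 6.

resid = -3.8975

step 1: x_pred=-2.9501  r=2.1801  x^+=-1.3892  v^+=0.5144  a^+=1.1346
step 2: x_pred=-0.9683  r=-3.4217  x^+=-3.4182  v^+=-0.4946  a^+=-0.2067
step 3: x_pred=-3.7034  r=8.2934  x^+=2.2347  v^+=3.2735  a^+=3.0444
step 4: x_pred=4.3485  r=-3.3685  x^+=1.9367  v^+=3.2824  a^+=1.7239
step 5: x_pred=3.8766  r=-4.0466  x^+=0.9792  v^+=2.2879  a^+=0.1376
step 6: x_pred=2.1875  r=-3.8975  x^+=-0.6031  v^+=0.5381  a^+=-1.3903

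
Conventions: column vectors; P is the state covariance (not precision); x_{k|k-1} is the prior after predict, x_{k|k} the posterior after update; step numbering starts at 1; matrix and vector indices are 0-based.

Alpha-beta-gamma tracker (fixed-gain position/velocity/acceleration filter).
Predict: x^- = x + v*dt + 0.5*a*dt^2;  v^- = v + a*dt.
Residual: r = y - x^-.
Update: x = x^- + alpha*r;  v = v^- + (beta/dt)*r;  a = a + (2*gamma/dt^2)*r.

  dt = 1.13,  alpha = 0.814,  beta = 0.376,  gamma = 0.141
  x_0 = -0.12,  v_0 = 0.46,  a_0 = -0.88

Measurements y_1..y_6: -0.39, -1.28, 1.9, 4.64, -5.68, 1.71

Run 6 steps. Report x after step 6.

x_post = 0.3320

step 1: x_pred=-0.1620  r=-0.2280  x^+=-0.3476  v^+=-0.6103  a^+=-0.9303
step 2: x_pred=-1.6312  r=0.3512  x^+=-1.3453  v^+=-1.5447  a^+=-0.8528
step 3: x_pred=-3.6353  r=5.5353  x^+=0.8704  v^+=-0.6665  a^+=0.3697
step 4: x_pred=0.3533  r=4.2867  x^+=3.8427  v^+=1.1776  a^+=1.3164
step 5: x_pred=6.0138  r=-11.6938  x^+=-3.5050  v^+=-1.2259  a^+=-1.2662
step 6: x_pred=-5.6987  r=7.4087  x^+=0.3320  v^+=-0.1915  a^+=0.3700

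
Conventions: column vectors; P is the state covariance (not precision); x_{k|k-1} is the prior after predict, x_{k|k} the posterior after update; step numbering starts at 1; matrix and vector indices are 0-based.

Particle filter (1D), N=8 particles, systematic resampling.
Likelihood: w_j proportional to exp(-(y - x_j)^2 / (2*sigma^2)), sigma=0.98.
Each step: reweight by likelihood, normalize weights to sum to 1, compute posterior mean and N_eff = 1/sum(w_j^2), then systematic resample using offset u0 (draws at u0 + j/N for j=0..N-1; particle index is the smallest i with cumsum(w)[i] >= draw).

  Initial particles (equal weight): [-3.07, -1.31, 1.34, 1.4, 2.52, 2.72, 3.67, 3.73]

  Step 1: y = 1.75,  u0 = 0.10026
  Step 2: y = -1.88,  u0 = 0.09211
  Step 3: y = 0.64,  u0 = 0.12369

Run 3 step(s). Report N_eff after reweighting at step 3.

N_eff = 7.9958

step 1: w=[0.0000, 0.0022, 0.2628, 0.2692, 0.2107, 0.1758, 0.0421, 0.0373]  mean=2.0287  Neff=4.5459  idx=[2, 2, 3, 3, 4, 4, 5, 7]
step 2: w=[0.2736, 0.2736, 0.2233, 0.2233, 0.0025, 0.0025, 0.0010, 0.0000]  mean=1.3742  Neff=4.0078  idx=[0, 0, 1, 1, 2, 2, 3, 3]
step 3: w=[0.1278, 0.1278, 0.1278, 0.1278, 0.1222, 0.1222, 0.1222, 0.1222]  mean=1.3693  Neff=7.9958  idx=[0, 1, 2, 3, 4, 5, 6, 7]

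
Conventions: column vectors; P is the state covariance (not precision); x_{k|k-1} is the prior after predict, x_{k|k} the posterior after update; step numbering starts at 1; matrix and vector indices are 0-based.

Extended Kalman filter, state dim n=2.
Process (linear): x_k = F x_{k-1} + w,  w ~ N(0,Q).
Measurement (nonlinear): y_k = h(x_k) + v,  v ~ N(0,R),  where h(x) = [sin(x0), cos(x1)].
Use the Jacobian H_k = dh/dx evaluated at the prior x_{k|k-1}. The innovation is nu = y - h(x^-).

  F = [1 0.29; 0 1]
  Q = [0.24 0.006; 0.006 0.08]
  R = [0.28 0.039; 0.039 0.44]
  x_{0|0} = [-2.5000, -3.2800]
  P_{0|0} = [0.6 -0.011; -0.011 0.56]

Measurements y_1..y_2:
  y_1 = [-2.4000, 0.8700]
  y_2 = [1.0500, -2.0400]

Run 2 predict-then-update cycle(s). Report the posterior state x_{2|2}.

step 1: x^-=[-3.4512, -3.2800]  P^-=[0.8807 0.1574; 0.1574 0.6400]  H_jac=[-0.9525 0.0000; 0.0000 -0.1380]  S=[1.0790 0.0597; 0.0597 0.4522]  K=[-0.7805 0.0550; -0.1291 -0.1782]  nu=[-2.7047, 1.8604]  x^+=[-1.2379, -3.2625]  P^+=[0.2272 0.0452; 0.0452 0.6049]
step 2: x^-=[-2.1840, -3.2625]  P^-=[0.5443 0.2267; 0.2267 0.6849]  H_jac=[-0.5755 0.0000; 0.0000 -0.1206]  S=[0.4603 0.0547; 0.0547 0.4500]  K=[-0.6832 0.0224; -0.2654 -0.1512]  nu=[1.8678, -1.0473]  x^+=[-3.4836, -3.5998]  P^+=[0.3309 0.1394; 0.1394 0.6378]

x_post = [-3.4836, -3.5998]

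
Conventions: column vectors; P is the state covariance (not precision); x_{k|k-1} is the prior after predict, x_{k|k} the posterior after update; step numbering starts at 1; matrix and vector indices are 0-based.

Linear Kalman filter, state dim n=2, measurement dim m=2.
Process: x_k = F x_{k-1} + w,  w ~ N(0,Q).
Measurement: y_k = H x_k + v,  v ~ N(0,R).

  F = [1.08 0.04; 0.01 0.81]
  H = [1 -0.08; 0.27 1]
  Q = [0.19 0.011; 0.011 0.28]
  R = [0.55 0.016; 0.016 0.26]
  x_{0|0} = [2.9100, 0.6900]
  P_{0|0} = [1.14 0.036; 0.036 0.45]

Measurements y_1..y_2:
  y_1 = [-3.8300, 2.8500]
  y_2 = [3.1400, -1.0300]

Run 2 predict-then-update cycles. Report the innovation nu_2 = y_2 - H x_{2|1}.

innov = [4.7573, -2.6054]

step 1: x^-=[3.1704, 0.5880]  P^-=[1.5235 0.0694; 0.0694 0.5759]  S=[2.0661 0.4492; 0.4492 0.9845]  K=[0.6977 0.1700; -0.1333 0.6648]  nu=[-6.9534, 1.4060]  x^+=[-1.4423, 2.4493]  P^+=[0.3826 -0.0480; -0.0480 0.1837]
step 2: x^-=[-1.4597, 1.9695]  P^-=[0.6325 -0.0209; -0.0209 0.3998]  S=[1.1884 0.1343; 0.1343 0.6946]  K=[0.5206 0.1151; -0.1111 0.5889]  nu=[4.7573, -2.6054]  x^+=[0.7171, -0.0932]  P^+=[0.2851 -0.0387; -0.0387 0.1618]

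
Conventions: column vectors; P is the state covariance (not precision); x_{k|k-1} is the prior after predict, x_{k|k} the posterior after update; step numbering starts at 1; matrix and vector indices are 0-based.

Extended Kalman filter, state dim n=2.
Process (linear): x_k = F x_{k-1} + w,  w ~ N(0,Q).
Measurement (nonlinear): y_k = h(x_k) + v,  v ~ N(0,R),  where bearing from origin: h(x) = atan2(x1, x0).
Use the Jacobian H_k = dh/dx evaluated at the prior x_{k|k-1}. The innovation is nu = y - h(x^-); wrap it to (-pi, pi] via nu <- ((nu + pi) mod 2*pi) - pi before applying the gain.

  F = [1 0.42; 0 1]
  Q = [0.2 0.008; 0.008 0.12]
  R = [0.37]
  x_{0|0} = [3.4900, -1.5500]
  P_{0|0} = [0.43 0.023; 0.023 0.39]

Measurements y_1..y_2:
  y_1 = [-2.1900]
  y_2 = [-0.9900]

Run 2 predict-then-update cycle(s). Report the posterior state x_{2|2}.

step 1: x^-=[2.8390, -1.5500]  P^-=[0.7181 0.1948; 0.1948 0.5100]  H_jac=[0.1481 0.2714]  S=[0.4390]  K=[0.3628; 0.3810]  nu=[-1.6903]  x^+=[2.2258, -2.1940]  P^+=[0.6603 0.1341; 0.1341 0.4463]
step 2: x^-=[1.3043, -2.1940]  P^-=[1.0517 0.3296; 0.3296 0.5663]  H_jac=[0.3368 0.2002]  S=[0.5564]  K=[0.7551; 0.4032]  nu=[0.0444]  x^+=[1.3379, -2.1761]  P^+=[0.7345 0.1601; 0.1601 0.4758]

x_post = [1.3379, -2.1761]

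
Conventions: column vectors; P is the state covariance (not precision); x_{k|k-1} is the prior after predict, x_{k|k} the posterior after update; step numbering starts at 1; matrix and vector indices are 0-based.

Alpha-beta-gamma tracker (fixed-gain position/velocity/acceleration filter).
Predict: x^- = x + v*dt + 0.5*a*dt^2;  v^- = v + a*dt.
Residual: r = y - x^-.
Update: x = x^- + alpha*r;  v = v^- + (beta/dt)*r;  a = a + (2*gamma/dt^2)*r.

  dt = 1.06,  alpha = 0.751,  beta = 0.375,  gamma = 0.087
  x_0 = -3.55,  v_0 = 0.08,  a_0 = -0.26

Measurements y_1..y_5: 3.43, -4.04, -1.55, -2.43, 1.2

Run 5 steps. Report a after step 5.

step 1: x_pred=-3.6113  r=7.0413  x^+=1.6767  v^+=2.2954  a^+=0.8304
step 2: x_pred=4.5764  r=-8.6164  x^+=-1.8945  v^+=0.1274  a^+=-0.5039
step 3: x_pred=-2.0426  r=0.4926  x^+=-1.6727  v^+=-0.2325  a^+=-0.4276
step 4: x_pred=-2.1594  r=-0.2706  x^+=-2.3626  v^+=-0.7815  a^+=-0.4696
step 5: x_pred=-3.4548  r=4.6548  x^+=0.0409  v^+=0.3675  a^+=0.2513

a_post = 0.2513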